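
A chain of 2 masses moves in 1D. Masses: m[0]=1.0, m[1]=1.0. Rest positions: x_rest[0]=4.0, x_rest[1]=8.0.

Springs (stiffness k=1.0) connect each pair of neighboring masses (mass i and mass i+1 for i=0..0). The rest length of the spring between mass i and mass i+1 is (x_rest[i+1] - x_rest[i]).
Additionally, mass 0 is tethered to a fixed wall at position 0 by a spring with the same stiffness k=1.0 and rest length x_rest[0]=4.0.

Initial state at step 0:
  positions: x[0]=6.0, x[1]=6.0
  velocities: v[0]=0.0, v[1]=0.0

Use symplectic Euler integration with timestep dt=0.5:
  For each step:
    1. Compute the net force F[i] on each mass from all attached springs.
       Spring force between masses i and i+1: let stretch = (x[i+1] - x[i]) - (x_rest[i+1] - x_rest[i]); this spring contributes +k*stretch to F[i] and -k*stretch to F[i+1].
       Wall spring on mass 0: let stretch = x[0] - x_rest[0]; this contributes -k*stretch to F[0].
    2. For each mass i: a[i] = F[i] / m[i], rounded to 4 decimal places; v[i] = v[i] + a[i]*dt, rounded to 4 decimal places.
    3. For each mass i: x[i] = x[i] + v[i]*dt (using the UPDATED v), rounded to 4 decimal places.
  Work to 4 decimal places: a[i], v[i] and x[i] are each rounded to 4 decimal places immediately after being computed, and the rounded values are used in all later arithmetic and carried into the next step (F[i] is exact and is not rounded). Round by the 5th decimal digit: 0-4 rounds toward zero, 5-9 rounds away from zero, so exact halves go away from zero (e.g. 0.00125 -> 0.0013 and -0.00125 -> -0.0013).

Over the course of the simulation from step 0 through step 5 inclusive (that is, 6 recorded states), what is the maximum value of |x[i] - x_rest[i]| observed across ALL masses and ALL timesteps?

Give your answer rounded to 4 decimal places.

Answer: 2.6562

Derivation:
Step 0: x=[6.0000 6.0000] v=[0.0000 0.0000]
Step 1: x=[4.5000 7.0000] v=[-3.0000 2.0000]
Step 2: x=[2.5000 8.3750] v=[-4.0000 2.7500]
Step 3: x=[1.3438 9.2813] v=[-2.3125 1.8125]
Step 4: x=[1.8360 9.2032] v=[0.9844 -0.1563]
Step 5: x=[3.7110 8.2833] v=[3.7500 -1.8399]
Max displacement = 2.6562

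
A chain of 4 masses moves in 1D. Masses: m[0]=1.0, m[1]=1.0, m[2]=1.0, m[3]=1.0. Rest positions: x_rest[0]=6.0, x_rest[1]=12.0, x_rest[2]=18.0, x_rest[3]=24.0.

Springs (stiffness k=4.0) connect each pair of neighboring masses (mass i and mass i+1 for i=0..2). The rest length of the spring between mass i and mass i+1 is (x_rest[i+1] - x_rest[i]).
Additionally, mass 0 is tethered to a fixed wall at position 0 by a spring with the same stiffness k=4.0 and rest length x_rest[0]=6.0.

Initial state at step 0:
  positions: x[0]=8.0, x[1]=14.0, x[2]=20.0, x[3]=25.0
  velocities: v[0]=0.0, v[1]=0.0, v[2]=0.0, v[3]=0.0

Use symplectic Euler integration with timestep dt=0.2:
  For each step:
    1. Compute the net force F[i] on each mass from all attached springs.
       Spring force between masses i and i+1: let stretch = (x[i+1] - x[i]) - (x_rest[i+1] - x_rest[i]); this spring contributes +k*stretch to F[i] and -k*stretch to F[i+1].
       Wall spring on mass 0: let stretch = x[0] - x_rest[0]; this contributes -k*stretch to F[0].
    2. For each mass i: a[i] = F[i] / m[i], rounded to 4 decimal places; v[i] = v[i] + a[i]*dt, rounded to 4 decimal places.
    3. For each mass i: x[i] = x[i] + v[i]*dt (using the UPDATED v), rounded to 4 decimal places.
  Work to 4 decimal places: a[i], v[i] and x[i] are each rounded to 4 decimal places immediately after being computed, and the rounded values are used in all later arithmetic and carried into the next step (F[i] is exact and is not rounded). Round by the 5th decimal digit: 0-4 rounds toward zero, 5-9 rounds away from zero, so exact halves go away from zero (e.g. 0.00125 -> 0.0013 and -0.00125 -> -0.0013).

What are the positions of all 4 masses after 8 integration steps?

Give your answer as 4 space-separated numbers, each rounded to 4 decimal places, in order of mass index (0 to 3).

Answer: 5.5499 11.1898 18.9250 25.6809

Derivation:
Step 0: x=[8.0000 14.0000 20.0000 25.0000] v=[0.0000 0.0000 0.0000 0.0000]
Step 1: x=[7.6800 14.0000 19.8400 25.1600] v=[-1.6000 0.0000 -0.8000 0.8000]
Step 2: x=[7.1424 13.9232 19.5968 25.4288] v=[-2.6880 -0.3840 -1.2160 1.3440]
Step 3: x=[6.5469 13.6692 19.3789 25.7245] v=[-2.9773 -1.2698 -1.0893 1.4784]
Step 4: x=[6.0435 13.1892 19.2628 25.9649] v=[-2.5170 -2.3999 -0.5806 1.2019]
Step 5: x=[5.7165 12.5377 19.2472 26.0929] v=[-1.6352 -3.2576 -0.0778 0.6402]
Step 6: x=[5.5662 11.8683 19.2534 26.0856] v=[-0.7514 -3.3470 0.0312 -0.0364]
Step 7: x=[5.5337 11.3722 19.1712 25.9452] v=[-0.1627 -2.4806 -0.4111 -0.7022]
Step 8: x=[5.5499 11.1898 18.9250 25.6809] v=[0.0811 -0.9122 -1.2311 -1.3214]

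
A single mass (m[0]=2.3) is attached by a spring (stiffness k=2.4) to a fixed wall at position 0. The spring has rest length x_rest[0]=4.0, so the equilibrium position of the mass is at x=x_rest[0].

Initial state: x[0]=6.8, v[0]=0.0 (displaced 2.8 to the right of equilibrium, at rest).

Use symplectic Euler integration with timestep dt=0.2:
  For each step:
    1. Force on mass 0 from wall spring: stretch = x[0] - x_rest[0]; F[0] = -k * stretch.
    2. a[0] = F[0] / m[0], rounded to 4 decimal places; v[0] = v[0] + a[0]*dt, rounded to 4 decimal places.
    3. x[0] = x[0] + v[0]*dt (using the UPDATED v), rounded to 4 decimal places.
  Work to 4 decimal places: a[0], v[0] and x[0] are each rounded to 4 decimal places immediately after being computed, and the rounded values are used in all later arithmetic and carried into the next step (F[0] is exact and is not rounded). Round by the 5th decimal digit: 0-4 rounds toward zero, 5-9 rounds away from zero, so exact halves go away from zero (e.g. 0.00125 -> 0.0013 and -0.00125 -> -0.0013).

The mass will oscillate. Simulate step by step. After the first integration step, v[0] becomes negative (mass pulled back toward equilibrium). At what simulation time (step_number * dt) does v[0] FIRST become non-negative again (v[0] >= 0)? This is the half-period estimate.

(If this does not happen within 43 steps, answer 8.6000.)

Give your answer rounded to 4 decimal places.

Answer: 3.2000

Derivation:
Step 0: x=[6.8000] v=[0.0000]
Step 1: x=[6.6831] v=[-0.5843]
Step 2: x=[6.4542] v=[-1.1443]
Step 3: x=[6.1229] v=[-1.6565]
Step 4: x=[5.7030] v=[-2.0995]
Step 5: x=[5.2120] v=[-2.4549]
Step 6: x=[4.6704] v=[-2.7078]
Step 7: x=[4.1009] v=[-2.8477]
Step 8: x=[3.5271] v=[-2.8688]
Step 9: x=[2.9731] v=[-2.7701]
Step 10: x=[2.4619] v=[-2.5558]
Step 11: x=[2.0149] v=[-2.2348]
Step 12: x=[1.6508] v=[-1.8205]
Step 13: x=[1.3848] v=[-1.3302]
Step 14: x=[1.2279] v=[-0.7844]
Step 15: x=[1.1867] v=[-0.2059]
Step 16: x=[1.2629] v=[0.3812]
First v>=0 after going negative at step 16, time=3.2000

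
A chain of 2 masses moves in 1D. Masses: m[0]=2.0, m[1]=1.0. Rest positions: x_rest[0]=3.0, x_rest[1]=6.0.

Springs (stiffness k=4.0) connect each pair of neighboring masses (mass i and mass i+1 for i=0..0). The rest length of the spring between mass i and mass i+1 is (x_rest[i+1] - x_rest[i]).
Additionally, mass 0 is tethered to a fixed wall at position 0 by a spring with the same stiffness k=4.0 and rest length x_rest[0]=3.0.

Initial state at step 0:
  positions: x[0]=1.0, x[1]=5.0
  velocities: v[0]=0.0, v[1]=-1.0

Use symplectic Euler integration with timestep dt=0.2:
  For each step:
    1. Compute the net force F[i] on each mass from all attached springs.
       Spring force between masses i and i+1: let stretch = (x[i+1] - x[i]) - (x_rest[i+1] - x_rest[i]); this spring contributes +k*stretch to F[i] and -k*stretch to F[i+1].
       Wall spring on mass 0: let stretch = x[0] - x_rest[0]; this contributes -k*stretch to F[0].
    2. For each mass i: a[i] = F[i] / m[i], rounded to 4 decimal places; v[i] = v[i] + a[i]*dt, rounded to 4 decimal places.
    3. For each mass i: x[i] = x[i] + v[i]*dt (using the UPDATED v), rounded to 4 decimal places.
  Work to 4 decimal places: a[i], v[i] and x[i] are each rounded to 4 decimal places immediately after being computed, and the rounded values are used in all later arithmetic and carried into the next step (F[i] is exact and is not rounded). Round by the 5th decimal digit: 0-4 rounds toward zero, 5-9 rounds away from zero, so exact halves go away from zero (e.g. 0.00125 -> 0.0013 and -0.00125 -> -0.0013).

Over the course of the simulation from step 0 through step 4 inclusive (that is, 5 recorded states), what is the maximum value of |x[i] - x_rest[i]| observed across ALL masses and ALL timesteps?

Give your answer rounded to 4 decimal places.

Step 0: x=[1.0000 5.0000] v=[0.0000 -1.0000]
Step 1: x=[1.2400 4.6400] v=[1.2000 -1.8000]
Step 2: x=[1.6528 4.2160] v=[2.0640 -2.1200]
Step 3: x=[2.1384 3.8619] v=[2.4282 -1.7706]
Step 4: x=[2.5908 3.7120] v=[2.2622 -0.7494]
Max displacement = 2.2880

Answer: 2.2880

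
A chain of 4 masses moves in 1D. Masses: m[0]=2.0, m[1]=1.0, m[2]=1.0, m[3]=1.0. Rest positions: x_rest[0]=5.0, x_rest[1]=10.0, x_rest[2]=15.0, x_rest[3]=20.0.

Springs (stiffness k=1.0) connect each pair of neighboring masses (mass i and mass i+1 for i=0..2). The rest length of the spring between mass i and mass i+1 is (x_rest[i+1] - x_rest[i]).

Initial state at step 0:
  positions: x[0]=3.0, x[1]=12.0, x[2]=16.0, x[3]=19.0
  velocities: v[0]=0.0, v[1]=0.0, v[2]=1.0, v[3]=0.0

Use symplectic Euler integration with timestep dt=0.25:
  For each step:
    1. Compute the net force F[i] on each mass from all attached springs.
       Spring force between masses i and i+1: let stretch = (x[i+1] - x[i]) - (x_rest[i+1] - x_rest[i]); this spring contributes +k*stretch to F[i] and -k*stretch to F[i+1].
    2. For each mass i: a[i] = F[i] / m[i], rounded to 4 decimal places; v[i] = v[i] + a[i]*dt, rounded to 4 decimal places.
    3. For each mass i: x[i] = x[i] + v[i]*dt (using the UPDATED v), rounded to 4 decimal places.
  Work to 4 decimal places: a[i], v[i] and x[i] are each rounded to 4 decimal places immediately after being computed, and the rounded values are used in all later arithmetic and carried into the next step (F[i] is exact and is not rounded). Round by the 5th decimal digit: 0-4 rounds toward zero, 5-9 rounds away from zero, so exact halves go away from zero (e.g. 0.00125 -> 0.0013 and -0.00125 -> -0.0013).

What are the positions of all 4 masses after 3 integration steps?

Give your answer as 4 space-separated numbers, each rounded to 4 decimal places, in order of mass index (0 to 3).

Step 0: x=[3.0000 12.0000 16.0000 19.0000] v=[0.0000 0.0000 1.0000 0.0000]
Step 1: x=[3.1250 11.6875 16.1875 19.1250] v=[0.5000 -1.2500 0.7500 0.5000]
Step 2: x=[3.3613 11.1211 16.2774 19.3789] v=[0.9453 -2.2656 0.3594 1.0156]
Step 3: x=[3.6839 10.3920 16.2388 19.7515] v=[1.2903 -2.9165 -0.1543 1.4902]

Answer: 3.6839 10.3920 16.2388 19.7515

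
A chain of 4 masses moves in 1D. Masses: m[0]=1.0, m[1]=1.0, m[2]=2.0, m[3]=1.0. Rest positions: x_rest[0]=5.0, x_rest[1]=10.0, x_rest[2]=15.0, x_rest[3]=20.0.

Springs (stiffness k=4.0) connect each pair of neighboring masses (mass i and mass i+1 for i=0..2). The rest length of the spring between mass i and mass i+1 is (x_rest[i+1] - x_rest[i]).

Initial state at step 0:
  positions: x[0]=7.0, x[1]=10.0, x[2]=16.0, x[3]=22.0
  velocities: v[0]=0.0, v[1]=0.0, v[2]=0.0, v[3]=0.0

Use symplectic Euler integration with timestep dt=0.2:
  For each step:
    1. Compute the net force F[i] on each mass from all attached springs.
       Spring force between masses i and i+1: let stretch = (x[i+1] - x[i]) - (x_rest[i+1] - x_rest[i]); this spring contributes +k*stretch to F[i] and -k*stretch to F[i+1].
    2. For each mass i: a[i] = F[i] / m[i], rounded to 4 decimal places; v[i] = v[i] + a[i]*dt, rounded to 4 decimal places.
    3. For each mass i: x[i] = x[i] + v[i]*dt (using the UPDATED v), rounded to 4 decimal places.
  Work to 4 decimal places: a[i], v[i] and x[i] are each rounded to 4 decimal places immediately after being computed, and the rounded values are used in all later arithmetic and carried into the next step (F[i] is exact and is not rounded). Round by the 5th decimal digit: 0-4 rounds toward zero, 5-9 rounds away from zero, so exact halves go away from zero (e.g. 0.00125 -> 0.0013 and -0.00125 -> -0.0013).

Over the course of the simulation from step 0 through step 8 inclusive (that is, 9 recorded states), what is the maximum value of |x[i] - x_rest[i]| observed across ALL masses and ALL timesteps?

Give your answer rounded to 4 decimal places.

Answer: 2.3185

Derivation:
Step 0: x=[7.0000 10.0000 16.0000 22.0000] v=[0.0000 0.0000 0.0000 0.0000]
Step 1: x=[6.6800 10.4800 16.0000 21.8400] v=[-1.6000 2.4000 0.0000 -0.8000]
Step 2: x=[6.1680 11.2352 16.0256 21.5456] v=[-2.5600 3.7760 0.1280 -1.4720]
Step 3: x=[5.6668 11.9461 16.1096 21.1680] v=[-2.5062 3.5546 0.4198 -1.8880]
Step 4: x=[5.3702 12.3185 16.2652 20.7811] v=[-1.4828 1.8620 0.7778 -1.9347]
Step 5: x=[5.3854 12.2106 16.4663 20.4716] v=[0.0758 -0.5393 1.0055 -1.5474]
Step 6: x=[5.6926 11.6916 16.6474 20.3213] v=[1.5360 -2.5949 0.9053 -0.7516]
Step 7: x=[6.1596 11.0057 16.7259 20.3832] v=[2.3352 -3.4295 0.3925 0.3093]
Step 8: x=[6.6020 10.4597 16.6394 20.6599] v=[2.2121 -2.7302 -0.4327 1.3835]
Max displacement = 2.3185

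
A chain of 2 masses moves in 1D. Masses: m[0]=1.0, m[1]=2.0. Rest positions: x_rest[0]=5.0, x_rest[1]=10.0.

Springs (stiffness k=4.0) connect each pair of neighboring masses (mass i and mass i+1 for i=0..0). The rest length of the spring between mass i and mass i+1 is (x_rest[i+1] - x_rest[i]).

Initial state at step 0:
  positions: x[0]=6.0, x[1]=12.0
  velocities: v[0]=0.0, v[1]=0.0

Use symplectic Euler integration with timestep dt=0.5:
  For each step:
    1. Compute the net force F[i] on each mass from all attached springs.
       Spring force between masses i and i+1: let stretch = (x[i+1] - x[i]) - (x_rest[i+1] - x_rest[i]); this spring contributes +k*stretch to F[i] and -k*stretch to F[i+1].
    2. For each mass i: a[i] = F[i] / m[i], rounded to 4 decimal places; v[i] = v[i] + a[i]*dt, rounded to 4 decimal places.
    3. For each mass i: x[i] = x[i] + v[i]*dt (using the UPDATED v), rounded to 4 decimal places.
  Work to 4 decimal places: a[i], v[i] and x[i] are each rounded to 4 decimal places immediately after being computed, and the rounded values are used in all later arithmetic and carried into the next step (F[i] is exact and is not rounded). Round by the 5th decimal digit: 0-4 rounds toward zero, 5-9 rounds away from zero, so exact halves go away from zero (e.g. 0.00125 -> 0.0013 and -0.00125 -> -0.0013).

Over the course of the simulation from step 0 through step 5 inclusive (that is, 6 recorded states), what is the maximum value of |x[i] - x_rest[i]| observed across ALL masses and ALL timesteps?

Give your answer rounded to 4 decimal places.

Step 0: x=[6.0000 12.0000] v=[0.0000 0.0000]
Step 1: x=[7.0000 11.5000] v=[2.0000 -1.0000]
Step 2: x=[7.5000 11.2500] v=[1.0000 -0.5000]
Step 3: x=[6.7500 11.6250] v=[-1.5000 0.7500]
Step 4: x=[5.8750 12.0625] v=[-1.7500 0.8750]
Step 5: x=[6.1875 11.9063] v=[0.6250 -0.3125]
Max displacement = 2.5000

Answer: 2.5000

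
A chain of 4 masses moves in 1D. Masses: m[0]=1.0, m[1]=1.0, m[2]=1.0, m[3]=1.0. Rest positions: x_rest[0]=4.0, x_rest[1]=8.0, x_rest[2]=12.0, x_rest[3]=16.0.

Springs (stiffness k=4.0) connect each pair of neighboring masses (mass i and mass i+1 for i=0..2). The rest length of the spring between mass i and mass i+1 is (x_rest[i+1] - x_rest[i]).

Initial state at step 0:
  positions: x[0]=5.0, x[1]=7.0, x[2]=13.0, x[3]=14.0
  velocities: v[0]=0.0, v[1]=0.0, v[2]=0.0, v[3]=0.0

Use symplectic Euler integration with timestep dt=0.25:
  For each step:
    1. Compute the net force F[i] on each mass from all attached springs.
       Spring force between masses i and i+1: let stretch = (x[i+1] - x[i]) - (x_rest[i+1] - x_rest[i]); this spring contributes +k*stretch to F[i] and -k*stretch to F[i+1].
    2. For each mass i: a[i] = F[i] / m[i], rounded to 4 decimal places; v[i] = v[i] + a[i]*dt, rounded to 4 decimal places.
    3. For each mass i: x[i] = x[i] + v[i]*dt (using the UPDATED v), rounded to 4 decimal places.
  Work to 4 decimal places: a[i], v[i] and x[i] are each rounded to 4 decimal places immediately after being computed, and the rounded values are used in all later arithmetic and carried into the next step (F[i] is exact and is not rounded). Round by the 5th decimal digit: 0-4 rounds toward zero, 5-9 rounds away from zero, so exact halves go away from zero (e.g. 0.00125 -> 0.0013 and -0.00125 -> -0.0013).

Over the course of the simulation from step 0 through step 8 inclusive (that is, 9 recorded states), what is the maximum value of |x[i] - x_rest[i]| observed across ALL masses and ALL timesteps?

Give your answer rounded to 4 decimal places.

Step 0: x=[5.0000 7.0000 13.0000 14.0000] v=[0.0000 0.0000 0.0000 0.0000]
Step 1: x=[4.5000 8.0000 11.7500 14.7500] v=[-2.0000 4.0000 -5.0000 3.0000]
Step 2: x=[3.8750 9.0625 10.3125 15.7500] v=[-2.5000 4.2500 -5.7500 4.0000]
Step 3: x=[3.5469 9.1406 9.9219 16.3906] v=[-1.3125 0.3125 -1.5625 2.5625]
Step 4: x=[3.6172 8.0156 10.9531 16.4141] v=[0.2812 -4.4999 4.1249 0.0938]
Step 5: x=[3.7871 6.5254 12.6152 16.0723] v=[0.6796 -5.9608 6.6484 -1.3672]
Step 6: x=[3.6416 5.8731 13.6191 15.8662] v=[-0.5821 -2.6093 4.0157 -0.8243]
Step 7: x=[3.0540 6.5994 13.2483 16.0984] v=[-2.3506 2.9052 -1.4832 0.9286]
Step 8: x=[2.3527 8.1016 11.9278 16.6180] v=[-2.8052 6.0087 -5.2820 2.0785]
Max displacement = 2.1269

Answer: 2.1269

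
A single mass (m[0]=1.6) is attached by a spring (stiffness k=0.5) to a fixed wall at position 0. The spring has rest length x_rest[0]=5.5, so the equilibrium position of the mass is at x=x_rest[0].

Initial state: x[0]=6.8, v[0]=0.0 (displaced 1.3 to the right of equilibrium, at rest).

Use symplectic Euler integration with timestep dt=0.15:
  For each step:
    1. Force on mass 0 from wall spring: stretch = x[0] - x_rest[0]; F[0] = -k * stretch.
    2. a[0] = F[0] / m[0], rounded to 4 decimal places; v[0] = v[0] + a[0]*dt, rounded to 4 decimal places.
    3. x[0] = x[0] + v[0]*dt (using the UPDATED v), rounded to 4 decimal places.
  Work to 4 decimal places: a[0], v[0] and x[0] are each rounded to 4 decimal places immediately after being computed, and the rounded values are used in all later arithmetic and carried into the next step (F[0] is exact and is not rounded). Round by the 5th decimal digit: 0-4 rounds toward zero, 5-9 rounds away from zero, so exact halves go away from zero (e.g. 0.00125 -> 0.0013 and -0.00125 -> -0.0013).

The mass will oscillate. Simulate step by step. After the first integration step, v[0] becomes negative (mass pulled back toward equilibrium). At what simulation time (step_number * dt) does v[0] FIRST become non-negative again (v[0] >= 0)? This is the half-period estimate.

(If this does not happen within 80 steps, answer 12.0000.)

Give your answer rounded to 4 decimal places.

Step 0: x=[6.8000] v=[0.0000]
Step 1: x=[6.7909] v=[-0.0609]
Step 2: x=[6.7727] v=[-0.1214]
Step 3: x=[6.7455] v=[-0.1811]
Step 4: x=[6.7096] v=[-0.2395]
Step 5: x=[6.6652] v=[-0.2962]
Step 6: x=[6.6126] v=[-0.3508]
Step 7: x=[6.5522] v=[-0.4030]
Step 8: x=[6.4844] v=[-0.4523]
Step 9: x=[6.4096] v=[-0.4984]
Step 10: x=[6.3285] v=[-0.5410]
Step 11: x=[6.2415] v=[-0.5798]
Step 12: x=[6.1493] v=[-0.6146]
Step 13: x=[6.0526] v=[-0.6450]
Step 14: x=[5.9520] v=[-0.6709]
Step 15: x=[5.8482] v=[-0.6921]
Step 16: x=[5.7419] v=[-0.7084]
Step 17: x=[5.6339] v=[-0.7197]
Step 18: x=[5.5250] v=[-0.7260]
Step 19: x=[5.4159] v=[-0.7272]
Step 20: x=[5.3074] v=[-0.7233]
Step 21: x=[5.2003] v=[-0.7143]
Step 22: x=[5.0953] v=[-0.7002]
Step 23: x=[4.9931] v=[-0.6812]
Step 24: x=[4.8945] v=[-0.6574]
Step 25: x=[4.8002] v=[-0.6290]
Step 26: x=[4.7108] v=[-0.5962]
Step 27: x=[4.6269] v=[-0.5592]
Step 28: x=[4.5492] v=[-0.5183]
Step 29: x=[4.4781] v=[-0.4737]
Step 30: x=[4.4142] v=[-0.4258]
Step 31: x=[4.3580] v=[-0.3749]
Step 32: x=[4.3098] v=[-0.3214]
Step 33: x=[4.2700] v=[-0.2656]
Step 34: x=[4.2388] v=[-0.2079]
Step 35: x=[4.2165] v=[-0.1488]
Step 36: x=[4.2032] v=[-0.0886]
Step 37: x=[4.1990] v=[-0.0278]
Step 38: x=[4.2040] v=[0.0332]
First v>=0 after going negative at step 38, time=5.7000

Answer: 5.7000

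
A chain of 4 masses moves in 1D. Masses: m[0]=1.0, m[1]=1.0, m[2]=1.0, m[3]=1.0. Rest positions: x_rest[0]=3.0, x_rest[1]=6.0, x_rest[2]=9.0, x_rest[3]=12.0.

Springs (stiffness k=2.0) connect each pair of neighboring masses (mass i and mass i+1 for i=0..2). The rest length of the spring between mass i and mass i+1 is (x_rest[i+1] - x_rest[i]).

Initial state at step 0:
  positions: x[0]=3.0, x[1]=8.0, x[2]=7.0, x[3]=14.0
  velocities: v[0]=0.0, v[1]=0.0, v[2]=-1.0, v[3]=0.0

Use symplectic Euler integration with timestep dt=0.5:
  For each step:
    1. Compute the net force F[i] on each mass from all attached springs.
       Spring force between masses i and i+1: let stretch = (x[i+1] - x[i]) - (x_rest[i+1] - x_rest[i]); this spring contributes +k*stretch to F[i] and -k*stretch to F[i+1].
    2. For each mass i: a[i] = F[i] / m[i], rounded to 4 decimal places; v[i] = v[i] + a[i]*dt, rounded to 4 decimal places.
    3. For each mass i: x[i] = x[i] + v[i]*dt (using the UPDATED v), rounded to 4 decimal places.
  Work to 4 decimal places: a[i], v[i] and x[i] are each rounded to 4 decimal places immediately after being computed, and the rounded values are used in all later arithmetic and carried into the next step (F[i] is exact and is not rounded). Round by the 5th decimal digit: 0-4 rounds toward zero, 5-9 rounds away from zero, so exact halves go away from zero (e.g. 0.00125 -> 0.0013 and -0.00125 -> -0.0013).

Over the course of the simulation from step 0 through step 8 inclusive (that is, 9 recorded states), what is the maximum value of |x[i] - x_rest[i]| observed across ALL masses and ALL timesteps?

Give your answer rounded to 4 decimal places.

Answer: 3.2187

Derivation:
Step 0: x=[3.0000 8.0000 7.0000 14.0000] v=[0.0000 0.0000 -1.0000 0.0000]
Step 1: x=[4.0000 5.0000 10.5000 12.0000] v=[2.0000 -6.0000 7.0000 -4.0000]
Step 2: x=[4.0000 4.2500 12.0000 10.7500] v=[0.0000 -1.5000 3.0000 -2.5000]
Step 3: x=[2.6250 7.2500 9.0000 11.6250] v=[-2.7500 6.0000 -6.0000 1.7500]
Step 4: x=[2.0625 8.8125 6.4375 12.6875] v=[-1.1250 3.1250 -5.1250 2.1250]
Step 5: x=[3.3750 5.8125 8.1875 12.1250] v=[2.6250 -6.0000 3.5000 -1.1250]
Step 6: x=[4.4063 2.7813 10.7188 11.0938] v=[2.0625 -6.0625 5.0625 -2.0625]
Step 7: x=[3.1251 4.5313 9.4688 11.3751] v=[-2.5625 3.5000 -2.5000 0.5625]
Step 8: x=[1.0470 8.0470 6.7032 12.2032] v=[-4.1563 7.0313 -5.5312 1.6562]
Max displacement = 3.2187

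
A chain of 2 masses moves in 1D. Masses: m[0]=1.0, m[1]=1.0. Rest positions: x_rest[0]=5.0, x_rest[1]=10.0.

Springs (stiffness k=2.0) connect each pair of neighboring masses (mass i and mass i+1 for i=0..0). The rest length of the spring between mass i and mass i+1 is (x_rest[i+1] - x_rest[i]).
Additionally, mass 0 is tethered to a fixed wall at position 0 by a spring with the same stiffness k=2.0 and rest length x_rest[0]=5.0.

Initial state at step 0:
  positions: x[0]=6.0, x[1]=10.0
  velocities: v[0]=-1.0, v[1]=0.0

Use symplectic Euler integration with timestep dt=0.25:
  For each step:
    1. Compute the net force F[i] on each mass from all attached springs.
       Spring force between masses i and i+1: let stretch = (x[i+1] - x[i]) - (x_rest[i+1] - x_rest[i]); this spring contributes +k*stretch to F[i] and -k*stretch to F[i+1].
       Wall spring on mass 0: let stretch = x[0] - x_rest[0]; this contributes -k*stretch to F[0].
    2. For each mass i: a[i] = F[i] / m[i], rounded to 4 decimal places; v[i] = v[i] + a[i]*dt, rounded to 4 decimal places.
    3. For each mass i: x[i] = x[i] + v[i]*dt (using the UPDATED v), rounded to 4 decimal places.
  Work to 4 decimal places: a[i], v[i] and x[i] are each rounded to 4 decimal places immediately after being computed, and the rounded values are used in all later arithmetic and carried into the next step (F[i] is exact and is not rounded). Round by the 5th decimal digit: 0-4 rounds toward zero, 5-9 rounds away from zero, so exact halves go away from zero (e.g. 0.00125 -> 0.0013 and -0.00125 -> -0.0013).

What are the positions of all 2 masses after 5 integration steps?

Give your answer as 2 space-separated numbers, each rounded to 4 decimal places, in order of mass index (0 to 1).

Step 0: x=[6.0000 10.0000] v=[-1.0000 0.0000]
Step 1: x=[5.5000 10.1250] v=[-2.0000 0.5000]
Step 2: x=[4.8906 10.2969] v=[-2.4375 0.6875]
Step 3: x=[4.3457 10.4180] v=[-2.1797 0.4844]
Step 4: x=[4.0166 10.4051] v=[-1.3164 -0.0518]
Step 5: x=[3.9840 10.2186] v=[-0.1305 -0.7461]

Answer: 3.9840 10.2186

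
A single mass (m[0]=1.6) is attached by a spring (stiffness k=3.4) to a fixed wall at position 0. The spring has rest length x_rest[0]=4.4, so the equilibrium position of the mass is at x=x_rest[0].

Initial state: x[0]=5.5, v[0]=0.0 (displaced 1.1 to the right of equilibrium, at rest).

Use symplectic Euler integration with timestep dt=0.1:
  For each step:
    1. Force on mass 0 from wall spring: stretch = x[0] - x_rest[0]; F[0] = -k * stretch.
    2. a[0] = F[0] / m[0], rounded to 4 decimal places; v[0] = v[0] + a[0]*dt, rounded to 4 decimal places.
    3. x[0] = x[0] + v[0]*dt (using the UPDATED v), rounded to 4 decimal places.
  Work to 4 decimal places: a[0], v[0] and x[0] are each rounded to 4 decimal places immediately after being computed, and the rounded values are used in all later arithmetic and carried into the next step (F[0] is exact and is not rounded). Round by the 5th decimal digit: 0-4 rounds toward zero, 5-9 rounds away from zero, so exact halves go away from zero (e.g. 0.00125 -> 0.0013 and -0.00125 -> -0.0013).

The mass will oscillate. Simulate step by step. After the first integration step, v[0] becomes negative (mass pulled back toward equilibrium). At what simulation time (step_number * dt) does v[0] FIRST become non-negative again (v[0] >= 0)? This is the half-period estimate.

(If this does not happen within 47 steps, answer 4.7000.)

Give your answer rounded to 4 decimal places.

Answer: 2.2000

Derivation:
Step 0: x=[5.5000] v=[0.0000]
Step 1: x=[5.4766] v=[-0.2338]
Step 2: x=[5.4303] v=[-0.4626]
Step 3: x=[5.3622] v=[-0.6815]
Step 4: x=[5.2736] v=[-0.8860]
Step 5: x=[5.1664] v=[-1.0716]
Step 6: x=[5.0430] v=[-1.2345]
Step 7: x=[4.9059] v=[-1.3711]
Step 8: x=[4.7580] v=[-1.4786]
Step 9: x=[4.6025] v=[-1.5547]
Step 10: x=[4.4427] v=[-1.5977]
Step 11: x=[4.2820] v=[-1.6068]
Step 12: x=[4.1238] v=[-1.5817]
Step 13: x=[3.9715] v=[-1.5230]
Step 14: x=[3.8283] v=[-1.4319]
Step 15: x=[3.6973] v=[-1.3104]
Step 16: x=[3.5812] v=[-1.1611]
Step 17: x=[3.4825] v=[-0.9871]
Step 18: x=[3.4033] v=[-0.7921]
Step 19: x=[3.3453] v=[-0.5803]
Step 20: x=[3.3097] v=[-0.3562]
Step 21: x=[3.2973] v=[-0.1245]
Step 22: x=[3.3083] v=[0.1098]
First v>=0 after going negative at step 22, time=2.2000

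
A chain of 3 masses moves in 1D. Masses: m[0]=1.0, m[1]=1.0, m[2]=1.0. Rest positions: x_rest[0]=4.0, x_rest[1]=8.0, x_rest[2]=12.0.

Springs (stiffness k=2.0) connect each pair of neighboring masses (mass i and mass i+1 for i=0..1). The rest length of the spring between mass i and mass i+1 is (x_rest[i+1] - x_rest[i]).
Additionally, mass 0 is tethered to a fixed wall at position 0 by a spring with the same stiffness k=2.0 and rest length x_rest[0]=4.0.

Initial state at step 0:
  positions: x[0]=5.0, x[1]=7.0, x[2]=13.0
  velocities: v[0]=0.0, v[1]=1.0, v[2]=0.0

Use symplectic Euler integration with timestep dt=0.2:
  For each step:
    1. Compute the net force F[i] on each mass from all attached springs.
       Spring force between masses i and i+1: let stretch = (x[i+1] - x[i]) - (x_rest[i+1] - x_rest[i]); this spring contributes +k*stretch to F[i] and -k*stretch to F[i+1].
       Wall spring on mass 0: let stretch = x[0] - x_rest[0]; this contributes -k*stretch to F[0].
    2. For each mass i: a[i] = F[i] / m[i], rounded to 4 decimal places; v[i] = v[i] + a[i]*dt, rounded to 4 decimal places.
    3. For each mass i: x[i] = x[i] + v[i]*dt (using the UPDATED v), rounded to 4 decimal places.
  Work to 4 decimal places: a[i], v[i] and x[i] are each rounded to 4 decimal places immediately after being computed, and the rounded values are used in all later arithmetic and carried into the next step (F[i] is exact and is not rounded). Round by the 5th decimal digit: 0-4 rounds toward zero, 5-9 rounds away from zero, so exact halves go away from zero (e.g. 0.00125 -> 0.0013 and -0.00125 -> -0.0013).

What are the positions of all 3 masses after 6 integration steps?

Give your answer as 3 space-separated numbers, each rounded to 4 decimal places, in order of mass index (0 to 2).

Step 0: x=[5.0000 7.0000 13.0000] v=[0.0000 1.0000 0.0000]
Step 1: x=[4.7600 7.5200 12.8400] v=[-1.2000 2.6000 -0.8000]
Step 2: x=[4.3600 8.2448 12.5744] v=[-2.0000 3.6240 -1.3280]
Step 3: x=[3.9220 9.0052 12.2824] v=[-2.1901 3.8019 -1.4598]
Step 4: x=[3.5769 9.6211 12.0483] v=[-1.7256 3.0795 -1.1707]
Step 5: x=[3.4292 9.9476 11.9400] v=[-0.7387 1.6327 -0.5416]
Step 6: x=[3.5286 9.9121 11.9923] v=[0.4970 -0.1777 0.2614]

Answer: 3.5286 9.9121 11.9923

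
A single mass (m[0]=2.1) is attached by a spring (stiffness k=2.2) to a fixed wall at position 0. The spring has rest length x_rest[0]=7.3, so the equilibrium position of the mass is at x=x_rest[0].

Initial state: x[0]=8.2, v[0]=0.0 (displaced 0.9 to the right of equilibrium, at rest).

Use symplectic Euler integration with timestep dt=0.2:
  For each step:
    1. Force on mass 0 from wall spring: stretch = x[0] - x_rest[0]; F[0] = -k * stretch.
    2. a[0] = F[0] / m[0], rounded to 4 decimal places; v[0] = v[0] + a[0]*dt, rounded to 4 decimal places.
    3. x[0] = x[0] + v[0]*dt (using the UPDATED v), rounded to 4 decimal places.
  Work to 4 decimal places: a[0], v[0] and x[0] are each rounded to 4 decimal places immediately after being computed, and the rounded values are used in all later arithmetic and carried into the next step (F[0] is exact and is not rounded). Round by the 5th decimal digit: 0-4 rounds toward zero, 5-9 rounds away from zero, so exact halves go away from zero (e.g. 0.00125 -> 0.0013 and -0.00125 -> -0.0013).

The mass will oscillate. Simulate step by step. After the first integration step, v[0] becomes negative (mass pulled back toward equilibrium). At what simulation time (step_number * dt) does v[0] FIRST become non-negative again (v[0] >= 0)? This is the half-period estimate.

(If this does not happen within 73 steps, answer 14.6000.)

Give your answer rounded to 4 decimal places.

Step 0: x=[8.2000] v=[0.0000]
Step 1: x=[8.1623] v=[-0.1886]
Step 2: x=[8.0884] v=[-0.3693]
Step 3: x=[7.9815] v=[-0.5345]
Step 4: x=[7.8460] v=[-0.6773]
Step 5: x=[7.6877] v=[-0.7917]
Step 6: x=[7.5131] v=[-0.8729]
Step 7: x=[7.3296] v=[-0.9175]
Step 8: x=[7.1449] v=[-0.9237]
Step 9: x=[6.9667] v=[-0.8912]
Step 10: x=[6.8024] v=[-0.8214]
Step 11: x=[6.6590] v=[-0.7171]
Step 12: x=[6.5424] v=[-0.5828]
Step 13: x=[6.4576] v=[-0.4241]
Step 14: x=[6.4081] v=[-0.2476]
Step 15: x=[6.3960] v=[-0.0607]
Step 16: x=[6.4217] v=[0.1287]
First v>=0 after going negative at step 16, time=3.2000

Answer: 3.2000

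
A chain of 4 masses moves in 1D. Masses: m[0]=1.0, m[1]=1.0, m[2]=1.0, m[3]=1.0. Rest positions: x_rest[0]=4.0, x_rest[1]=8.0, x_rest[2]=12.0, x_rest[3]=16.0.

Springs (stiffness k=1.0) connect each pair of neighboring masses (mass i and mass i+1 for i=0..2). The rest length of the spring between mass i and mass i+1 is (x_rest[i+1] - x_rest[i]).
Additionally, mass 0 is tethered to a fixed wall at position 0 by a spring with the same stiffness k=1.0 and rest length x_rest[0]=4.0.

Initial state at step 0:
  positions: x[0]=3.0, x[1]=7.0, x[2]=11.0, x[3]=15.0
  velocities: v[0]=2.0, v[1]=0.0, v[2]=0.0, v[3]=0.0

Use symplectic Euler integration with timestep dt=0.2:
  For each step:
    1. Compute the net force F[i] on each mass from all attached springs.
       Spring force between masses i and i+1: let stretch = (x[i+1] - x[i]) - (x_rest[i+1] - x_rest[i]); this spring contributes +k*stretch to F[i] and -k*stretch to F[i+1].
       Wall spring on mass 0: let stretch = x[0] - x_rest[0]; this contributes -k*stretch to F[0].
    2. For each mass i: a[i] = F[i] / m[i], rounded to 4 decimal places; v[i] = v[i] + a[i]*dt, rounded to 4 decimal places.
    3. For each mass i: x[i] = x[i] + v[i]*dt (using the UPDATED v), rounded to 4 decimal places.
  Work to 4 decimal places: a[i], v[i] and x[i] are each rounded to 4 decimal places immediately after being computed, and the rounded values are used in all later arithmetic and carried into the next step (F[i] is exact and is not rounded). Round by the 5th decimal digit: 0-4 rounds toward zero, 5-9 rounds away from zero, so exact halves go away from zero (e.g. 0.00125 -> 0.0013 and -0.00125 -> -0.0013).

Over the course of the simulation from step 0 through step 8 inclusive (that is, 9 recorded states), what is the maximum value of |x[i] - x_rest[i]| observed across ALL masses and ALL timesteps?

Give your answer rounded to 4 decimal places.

Answer: 1.1488

Derivation:
Step 0: x=[3.0000 7.0000 11.0000 15.0000] v=[2.0000 0.0000 0.0000 0.0000]
Step 1: x=[3.4400 7.0000 11.0000 15.0000] v=[2.2000 0.0000 0.0000 0.0000]
Step 2: x=[3.8848 7.0176 11.0000 15.0000] v=[2.2240 0.0880 0.0000 0.0000]
Step 3: x=[4.2995 7.0692 11.0007 15.0000] v=[2.0736 0.2579 0.0035 0.0000]
Step 4: x=[4.6530 7.1673 11.0041 15.0000] v=[1.7676 0.4903 0.0171 0.0001]
Step 5: x=[4.9210 7.3183 11.0139 15.0002] v=[1.3399 0.7548 0.0489 0.0009]
Step 6: x=[5.0880 7.5212 11.0353 15.0009] v=[0.8352 1.0145 0.1070 0.0036]
Step 7: x=[5.1488 7.7673 11.0748 15.0030] v=[0.3042 1.2307 0.1973 0.0105]
Step 8: x=[5.1084 8.0410 11.1391 15.0080] v=[-0.2019 1.3685 0.3214 0.0249]
Max displacement = 1.1488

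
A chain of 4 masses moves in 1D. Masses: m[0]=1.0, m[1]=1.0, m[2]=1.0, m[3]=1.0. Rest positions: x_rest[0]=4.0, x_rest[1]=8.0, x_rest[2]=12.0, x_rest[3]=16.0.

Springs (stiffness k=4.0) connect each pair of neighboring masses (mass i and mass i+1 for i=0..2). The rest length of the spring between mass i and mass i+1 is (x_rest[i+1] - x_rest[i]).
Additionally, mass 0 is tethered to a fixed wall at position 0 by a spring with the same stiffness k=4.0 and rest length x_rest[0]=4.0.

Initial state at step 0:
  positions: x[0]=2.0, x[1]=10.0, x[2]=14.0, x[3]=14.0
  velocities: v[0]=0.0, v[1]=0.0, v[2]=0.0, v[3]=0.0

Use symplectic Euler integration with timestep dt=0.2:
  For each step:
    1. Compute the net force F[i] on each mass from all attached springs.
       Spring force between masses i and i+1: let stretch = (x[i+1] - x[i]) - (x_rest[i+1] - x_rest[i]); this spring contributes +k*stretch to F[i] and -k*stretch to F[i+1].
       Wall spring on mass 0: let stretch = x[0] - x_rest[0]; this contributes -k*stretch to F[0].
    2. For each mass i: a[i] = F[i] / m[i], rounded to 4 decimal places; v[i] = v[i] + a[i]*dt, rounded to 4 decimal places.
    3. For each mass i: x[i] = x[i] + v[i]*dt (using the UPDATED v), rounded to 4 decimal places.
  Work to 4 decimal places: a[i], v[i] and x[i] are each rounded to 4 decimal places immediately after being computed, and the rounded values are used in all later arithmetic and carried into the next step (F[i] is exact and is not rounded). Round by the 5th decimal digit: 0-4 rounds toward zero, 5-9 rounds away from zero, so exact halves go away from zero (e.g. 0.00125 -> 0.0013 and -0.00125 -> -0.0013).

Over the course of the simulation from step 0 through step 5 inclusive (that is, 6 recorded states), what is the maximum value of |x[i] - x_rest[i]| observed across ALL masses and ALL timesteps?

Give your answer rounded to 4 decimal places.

Answer: 2.5868

Derivation:
Step 0: x=[2.0000 10.0000 14.0000 14.0000] v=[0.0000 0.0000 0.0000 0.0000]
Step 1: x=[2.9600 9.3600 13.3600 14.6400] v=[4.8000 -3.2000 -3.2000 3.2000]
Step 2: x=[4.4704 8.3360 12.2848 15.7152] v=[7.5520 -5.1200 -5.3760 5.3760]
Step 3: x=[5.8840 7.3253 11.1267 16.8815] v=[7.0682 -5.0534 -5.7907 5.8317]
Step 4: x=[6.5868 6.6922 10.2811 17.7671] v=[3.5140 -3.1653 -4.2280 4.4279]
Step 5: x=[6.2526 6.6165 10.0590 18.0949] v=[-1.6711 -0.3785 -1.1103 1.6391]
Max displacement = 2.5868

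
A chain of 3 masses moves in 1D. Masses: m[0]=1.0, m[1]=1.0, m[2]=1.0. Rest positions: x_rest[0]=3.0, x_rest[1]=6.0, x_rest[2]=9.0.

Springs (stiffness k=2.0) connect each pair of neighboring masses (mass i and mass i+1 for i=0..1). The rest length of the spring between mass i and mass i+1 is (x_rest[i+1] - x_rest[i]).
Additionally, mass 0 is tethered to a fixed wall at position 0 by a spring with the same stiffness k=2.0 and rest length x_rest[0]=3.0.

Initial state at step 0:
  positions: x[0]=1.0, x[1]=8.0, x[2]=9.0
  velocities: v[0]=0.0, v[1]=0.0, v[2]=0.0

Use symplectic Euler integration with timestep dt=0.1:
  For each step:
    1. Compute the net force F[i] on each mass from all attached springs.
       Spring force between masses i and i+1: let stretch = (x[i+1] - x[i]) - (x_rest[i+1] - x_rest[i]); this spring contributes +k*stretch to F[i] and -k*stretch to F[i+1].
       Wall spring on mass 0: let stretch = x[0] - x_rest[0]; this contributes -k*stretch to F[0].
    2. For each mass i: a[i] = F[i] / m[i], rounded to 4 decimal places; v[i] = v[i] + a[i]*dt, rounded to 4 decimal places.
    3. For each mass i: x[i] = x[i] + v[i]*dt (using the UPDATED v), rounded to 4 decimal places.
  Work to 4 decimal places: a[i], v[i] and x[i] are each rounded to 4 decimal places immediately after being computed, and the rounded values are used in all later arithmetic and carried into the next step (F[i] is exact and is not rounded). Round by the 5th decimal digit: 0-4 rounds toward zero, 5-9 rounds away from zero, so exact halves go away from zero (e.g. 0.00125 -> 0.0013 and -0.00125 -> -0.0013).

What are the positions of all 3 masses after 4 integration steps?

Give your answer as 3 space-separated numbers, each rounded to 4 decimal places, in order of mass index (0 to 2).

Step 0: x=[1.0000 8.0000 9.0000] v=[0.0000 0.0000 0.0000]
Step 1: x=[1.1200 7.8800 9.0400] v=[1.2000 -1.2000 0.4000]
Step 2: x=[1.3528 7.6480 9.1168] v=[2.3280 -2.3200 0.7680]
Step 3: x=[1.6845 7.3195 9.2242] v=[3.3165 -3.2853 1.0742]
Step 4: x=[2.0952 6.9164 9.3535] v=[4.1066 -4.0314 1.2933]

Answer: 2.0952 6.9164 9.3535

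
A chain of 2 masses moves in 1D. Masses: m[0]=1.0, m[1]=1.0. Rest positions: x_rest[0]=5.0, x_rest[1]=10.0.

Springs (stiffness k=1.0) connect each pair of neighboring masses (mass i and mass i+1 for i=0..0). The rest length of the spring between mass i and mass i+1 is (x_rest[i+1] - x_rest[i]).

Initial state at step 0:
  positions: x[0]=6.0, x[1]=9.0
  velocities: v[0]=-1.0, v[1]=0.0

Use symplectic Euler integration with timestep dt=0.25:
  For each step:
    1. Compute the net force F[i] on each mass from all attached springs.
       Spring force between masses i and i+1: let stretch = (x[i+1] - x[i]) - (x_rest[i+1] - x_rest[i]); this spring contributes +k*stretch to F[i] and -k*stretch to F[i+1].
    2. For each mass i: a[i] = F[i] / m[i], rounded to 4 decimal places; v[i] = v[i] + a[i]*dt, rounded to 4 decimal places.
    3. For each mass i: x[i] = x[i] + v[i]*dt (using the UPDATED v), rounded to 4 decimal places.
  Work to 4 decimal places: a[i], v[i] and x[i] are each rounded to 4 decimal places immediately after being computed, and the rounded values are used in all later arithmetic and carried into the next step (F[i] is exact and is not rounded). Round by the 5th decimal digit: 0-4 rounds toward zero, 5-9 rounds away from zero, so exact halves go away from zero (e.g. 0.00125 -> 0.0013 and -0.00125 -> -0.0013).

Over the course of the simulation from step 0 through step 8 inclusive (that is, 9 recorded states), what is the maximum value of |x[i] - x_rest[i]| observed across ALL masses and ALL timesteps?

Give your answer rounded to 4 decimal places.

Step 0: x=[6.0000 9.0000] v=[-1.0000 0.0000]
Step 1: x=[5.6250 9.1250] v=[-1.5000 0.5000]
Step 2: x=[5.1563 9.3438] v=[-1.8750 0.8750]
Step 3: x=[4.6368 9.6133] v=[-2.0781 1.0781]
Step 4: x=[4.1158 9.8843] v=[-2.0840 1.0840]
Step 5: x=[3.6428 10.1073] v=[-1.8919 0.8919]
Step 6: x=[3.2614 10.2388] v=[-1.5258 0.5258]
Step 7: x=[3.0035 10.2467] v=[-1.0315 0.0315]
Step 8: x=[2.8858 10.1144] v=[-0.4707 -0.5293]
Max displacement = 2.1142

Answer: 2.1142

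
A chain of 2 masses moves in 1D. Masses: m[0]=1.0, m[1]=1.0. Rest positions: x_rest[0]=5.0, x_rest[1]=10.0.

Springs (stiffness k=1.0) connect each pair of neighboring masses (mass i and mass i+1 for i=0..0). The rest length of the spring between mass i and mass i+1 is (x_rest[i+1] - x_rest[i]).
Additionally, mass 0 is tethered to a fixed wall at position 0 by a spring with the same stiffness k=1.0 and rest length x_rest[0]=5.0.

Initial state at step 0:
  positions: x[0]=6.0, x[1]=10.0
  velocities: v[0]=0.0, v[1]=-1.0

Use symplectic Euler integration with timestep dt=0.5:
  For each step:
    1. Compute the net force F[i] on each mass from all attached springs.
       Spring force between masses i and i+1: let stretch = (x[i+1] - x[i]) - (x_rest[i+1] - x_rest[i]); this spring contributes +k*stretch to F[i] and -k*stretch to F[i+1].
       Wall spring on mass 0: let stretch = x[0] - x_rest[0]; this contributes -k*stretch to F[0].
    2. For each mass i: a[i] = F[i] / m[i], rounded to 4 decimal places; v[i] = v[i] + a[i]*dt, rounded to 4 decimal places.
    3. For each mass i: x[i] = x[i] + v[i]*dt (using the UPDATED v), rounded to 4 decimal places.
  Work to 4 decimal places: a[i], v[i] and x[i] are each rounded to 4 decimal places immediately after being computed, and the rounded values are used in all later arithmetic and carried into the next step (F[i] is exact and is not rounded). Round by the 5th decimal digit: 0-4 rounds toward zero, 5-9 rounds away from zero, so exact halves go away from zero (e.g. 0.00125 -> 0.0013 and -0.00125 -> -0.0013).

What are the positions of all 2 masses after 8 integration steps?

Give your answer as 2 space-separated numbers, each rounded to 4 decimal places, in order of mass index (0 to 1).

Answer: 4.9717 8.4663

Derivation:
Step 0: x=[6.0000 10.0000] v=[0.0000 -1.0000]
Step 1: x=[5.5000 9.7500] v=[-1.0000 -0.5000]
Step 2: x=[4.6875 9.6875] v=[-1.6250 -0.1250]
Step 3: x=[3.9531 9.6250] v=[-1.4688 -0.1250]
Step 4: x=[3.6484 9.3945] v=[-0.6094 -0.4610]
Step 5: x=[3.8682 8.9775] v=[0.4395 -0.8341]
Step 6: x=[4.3983 8.5331] v=[1.0601 -0.8888]
Step 7: x=[4.8625 8.3050] v=[0.9284 -0.4562]
Step 8: x=[4.9717 8.4663] v=[0.2184 0.3226]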